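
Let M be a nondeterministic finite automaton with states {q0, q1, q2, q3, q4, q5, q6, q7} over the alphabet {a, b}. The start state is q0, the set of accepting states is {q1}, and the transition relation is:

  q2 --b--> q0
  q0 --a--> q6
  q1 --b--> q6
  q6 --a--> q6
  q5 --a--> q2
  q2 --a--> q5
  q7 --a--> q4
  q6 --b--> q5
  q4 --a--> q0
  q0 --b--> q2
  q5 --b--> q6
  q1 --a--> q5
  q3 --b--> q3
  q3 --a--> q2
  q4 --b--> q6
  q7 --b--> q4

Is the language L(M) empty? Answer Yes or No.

The states reachable from the start state are {q0, q2, q5, q6}.
None of the accepting states {q1} is reachable, so no string is accepted and L(M) = ∅.

Yes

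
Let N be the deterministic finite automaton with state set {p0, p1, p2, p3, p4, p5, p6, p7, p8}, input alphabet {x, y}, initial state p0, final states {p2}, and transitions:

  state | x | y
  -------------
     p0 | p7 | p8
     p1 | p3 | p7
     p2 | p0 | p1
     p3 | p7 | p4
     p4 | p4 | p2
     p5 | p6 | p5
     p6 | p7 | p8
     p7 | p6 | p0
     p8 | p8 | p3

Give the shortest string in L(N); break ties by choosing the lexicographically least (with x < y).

A breadth-first search from p0 reaches an accepting state first via the path p0 → p8 → p3 → p4 → p2 on input yyyy.
No string of length < 4 is accepted (BFS exhausts all shorter strings without reaching an accepting state), and yyyy is the lexicographically least accepting string of length 4.

yyyy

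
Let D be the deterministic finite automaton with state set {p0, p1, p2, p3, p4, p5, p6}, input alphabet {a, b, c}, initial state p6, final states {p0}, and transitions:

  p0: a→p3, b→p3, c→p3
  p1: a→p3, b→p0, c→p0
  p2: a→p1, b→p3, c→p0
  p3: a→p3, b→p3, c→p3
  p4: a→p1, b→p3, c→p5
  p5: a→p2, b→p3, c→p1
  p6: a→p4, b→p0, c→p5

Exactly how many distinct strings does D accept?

The useful subgraph on states {p0, p1, p2, p4, p5, p6} is acyclic, so L(D) is finite; the longest accepting path visits 6 useful states, giving maximum string length 5.
Counting accepting paths from p6 by length: 1 of length 1, 5 of length 3, 5 of length 4, 2 of length 5. Total 13.

13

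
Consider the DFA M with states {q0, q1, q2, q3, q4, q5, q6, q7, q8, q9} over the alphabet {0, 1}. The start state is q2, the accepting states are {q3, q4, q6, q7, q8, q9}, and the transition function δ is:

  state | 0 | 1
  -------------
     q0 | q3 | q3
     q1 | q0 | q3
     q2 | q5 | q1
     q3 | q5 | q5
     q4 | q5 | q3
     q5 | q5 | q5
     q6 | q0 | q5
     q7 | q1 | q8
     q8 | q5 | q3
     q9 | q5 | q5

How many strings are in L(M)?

The useful subgraph on states {q0, q1, q2, q3} is acyclic, so L(M) is finite; the longest accepting path visits 4 useful states, giving maximum string length 3.
Counting accepting paths from q2 by length: 1 of length 2, 2 of length 3. Total 3.

3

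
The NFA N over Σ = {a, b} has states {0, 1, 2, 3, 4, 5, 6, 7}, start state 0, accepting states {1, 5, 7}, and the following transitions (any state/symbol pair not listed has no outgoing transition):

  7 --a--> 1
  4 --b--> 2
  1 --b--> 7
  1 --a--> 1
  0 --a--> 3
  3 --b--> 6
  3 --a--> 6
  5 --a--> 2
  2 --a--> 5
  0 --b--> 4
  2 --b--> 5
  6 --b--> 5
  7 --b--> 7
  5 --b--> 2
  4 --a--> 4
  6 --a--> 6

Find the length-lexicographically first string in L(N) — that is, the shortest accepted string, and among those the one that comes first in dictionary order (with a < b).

A breadth-first search from 0 reaches an accepting state first via the path 0 → 3 → 6 → 5 on input aab.
No string of length < 3 is accepted (BFS exhausts all shorter strings without reaching an accepting state), and aab is the lexicographically least accepting string of length 3.

aab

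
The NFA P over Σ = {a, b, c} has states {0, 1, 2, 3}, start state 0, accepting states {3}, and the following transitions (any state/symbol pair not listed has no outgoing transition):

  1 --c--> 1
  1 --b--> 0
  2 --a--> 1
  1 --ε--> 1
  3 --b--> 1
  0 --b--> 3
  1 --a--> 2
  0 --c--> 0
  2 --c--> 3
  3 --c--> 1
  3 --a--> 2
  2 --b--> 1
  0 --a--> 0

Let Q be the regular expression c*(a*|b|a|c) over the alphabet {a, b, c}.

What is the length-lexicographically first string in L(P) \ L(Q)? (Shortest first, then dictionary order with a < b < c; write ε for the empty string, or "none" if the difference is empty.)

ab

The string ab is accepted by P but not by Q.
No shorter string lies in the difference, and ab is the lexicographically first length-2 string in L(P) \ L(Q).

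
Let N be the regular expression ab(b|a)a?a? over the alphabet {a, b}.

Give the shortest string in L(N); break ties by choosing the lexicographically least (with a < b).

aba

By inspection of the expression, no string of length less than 3 matches, and aba is the lexicographically first match of length 3.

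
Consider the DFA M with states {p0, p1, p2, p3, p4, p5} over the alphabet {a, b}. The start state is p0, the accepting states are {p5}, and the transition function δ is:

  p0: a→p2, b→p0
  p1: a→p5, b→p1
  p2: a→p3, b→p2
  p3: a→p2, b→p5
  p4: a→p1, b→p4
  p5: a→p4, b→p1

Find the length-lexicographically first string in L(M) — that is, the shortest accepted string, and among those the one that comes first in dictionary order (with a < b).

A breadth-first search from p0 reaches an accepting state first via the path p0 → p2 → p3 → p5 on input aab.
No string of length < 3 is accepted (BFS exhausts all shorter strings without reaching an accepting state), and aab is the lexicographically least accepting string of length 3.

aab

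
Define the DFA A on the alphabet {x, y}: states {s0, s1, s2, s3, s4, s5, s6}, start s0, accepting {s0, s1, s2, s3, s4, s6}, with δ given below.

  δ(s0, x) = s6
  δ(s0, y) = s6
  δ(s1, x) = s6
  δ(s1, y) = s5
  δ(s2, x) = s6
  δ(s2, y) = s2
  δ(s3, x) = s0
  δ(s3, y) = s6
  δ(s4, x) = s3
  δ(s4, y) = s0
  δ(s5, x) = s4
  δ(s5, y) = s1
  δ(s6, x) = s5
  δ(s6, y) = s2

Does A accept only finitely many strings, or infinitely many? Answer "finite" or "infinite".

infinite

State s2 is reachable from the start and can reach an accepting state, and it lies on the cycle s2 → s2.
Traversing that cycle any number of times yields accepted strings of unbounded length, so the language is infinite.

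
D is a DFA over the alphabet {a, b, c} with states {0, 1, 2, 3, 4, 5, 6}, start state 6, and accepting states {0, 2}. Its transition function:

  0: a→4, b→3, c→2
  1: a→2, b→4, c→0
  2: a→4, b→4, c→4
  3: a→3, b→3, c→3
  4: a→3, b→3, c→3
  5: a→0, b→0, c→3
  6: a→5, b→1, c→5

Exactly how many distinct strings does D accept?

The useful subgraph on states {0, 1, 2, 5, 6} is acyclic, so L(D) is finite; the longest accepting path visits 4 useful states, giving maximum string length 3.
Counting accepting paths from 6 by length: 6 of length 2, 5 of length 3. Total 11.

11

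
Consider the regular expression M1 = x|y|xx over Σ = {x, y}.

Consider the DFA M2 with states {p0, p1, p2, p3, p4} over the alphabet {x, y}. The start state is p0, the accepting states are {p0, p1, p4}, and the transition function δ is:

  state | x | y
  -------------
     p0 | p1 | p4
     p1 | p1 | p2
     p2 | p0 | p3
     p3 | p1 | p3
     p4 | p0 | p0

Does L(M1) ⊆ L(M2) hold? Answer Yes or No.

Yes

Converting the expression M1 to a DFA (subset construction, then merging equivalent states) gives the minimal DFA with states {r0, r1, r2, r3}, start state r0, accepting states {r1, r2} and transitions r0: x→r1, y→r2; r1: x→r2, y→r3; r2: x→r3, y→r3; r3: x→r3, y→r3.
Exploring the product automaton M1 × M2 from the start pair (r0, p0), following both machines on each input symbol, reaches 9 state pairs: (r0, p0), (r1, p1), (r2, p4), (r2, p1), (r3, p2), (r3, p0), (r3, p1), (r3, p3), (r3, p4).
M1 accepts in {r1, r2} and M2 accepts in {p0, p1, p4}. The reachable pairs whose M1-component is accepting are (r1, p1), (r2, p4), (r2, p1); in each of them the M2-component is accepting too, so the product for L(M1) \ L(M2) (M1-component accepting, M2-component rejecting) has no reachable accepting pair and the difference is empty.
Hence every string in L(M1) is also in L(M2).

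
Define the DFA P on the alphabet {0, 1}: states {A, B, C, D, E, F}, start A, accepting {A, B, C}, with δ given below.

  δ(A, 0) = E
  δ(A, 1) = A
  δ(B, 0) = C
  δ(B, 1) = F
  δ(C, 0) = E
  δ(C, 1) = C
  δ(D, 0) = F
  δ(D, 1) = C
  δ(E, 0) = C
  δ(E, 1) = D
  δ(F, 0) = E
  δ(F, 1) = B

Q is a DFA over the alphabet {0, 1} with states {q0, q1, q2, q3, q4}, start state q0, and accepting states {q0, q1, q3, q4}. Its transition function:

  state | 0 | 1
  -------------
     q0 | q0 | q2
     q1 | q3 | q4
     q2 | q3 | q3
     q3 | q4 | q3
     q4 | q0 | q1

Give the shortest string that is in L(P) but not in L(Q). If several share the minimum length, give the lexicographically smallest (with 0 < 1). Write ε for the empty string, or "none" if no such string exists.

1

The string 1 is accepted by P but not by Q.
No shorter string lies in the difference, and 1 is the lexicographically first length-1 string in L(P) \ L(Q).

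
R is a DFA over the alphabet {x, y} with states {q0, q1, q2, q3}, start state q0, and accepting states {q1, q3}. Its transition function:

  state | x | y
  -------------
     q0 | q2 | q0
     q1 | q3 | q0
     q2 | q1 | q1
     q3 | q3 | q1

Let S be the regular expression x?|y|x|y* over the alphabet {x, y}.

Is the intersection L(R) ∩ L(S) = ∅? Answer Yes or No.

Converting the expression S to a DFA (subset construction, then merging equivalent states) gives the minimal DFA with states {s0, s1, s2, s3}, start state s0, accepting states {s0, s1, s2} and transitions s0: x→s1, y→s2; s1: x→s3, y→s3; s2: x→s3, y→s2; s3: x→s3, y→s3.
Exploring the product automaton R × S from the start pair (q0, s0), following both machines on each input symbol, reaches 7 state pairs: (q0, s0), (q2, s1), (q0, s2), (q1, s3), (q2, s3), (q3, s3), (q0, s3).
R accepts in {q1, q3} and S accepts in {s0, s1, s2}; no reachable pair has both components accepting, so no string drives both machines to acceptance simultaneously and L(R) ∩ L(S) = ∅.
So no string is accepted by both, and the intersection is empty.

Yes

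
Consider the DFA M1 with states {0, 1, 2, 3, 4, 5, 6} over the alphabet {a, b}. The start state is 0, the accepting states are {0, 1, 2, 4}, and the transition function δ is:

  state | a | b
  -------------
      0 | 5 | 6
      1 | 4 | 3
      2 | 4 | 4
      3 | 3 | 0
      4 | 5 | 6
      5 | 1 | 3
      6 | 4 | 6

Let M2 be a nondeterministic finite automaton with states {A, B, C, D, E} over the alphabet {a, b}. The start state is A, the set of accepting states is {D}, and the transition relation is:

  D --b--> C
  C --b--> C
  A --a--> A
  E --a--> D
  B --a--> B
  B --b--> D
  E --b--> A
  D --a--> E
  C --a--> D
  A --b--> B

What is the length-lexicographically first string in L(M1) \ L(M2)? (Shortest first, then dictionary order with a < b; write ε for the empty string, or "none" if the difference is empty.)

The empty string ε is accepted by M1 but not by M2.
Since ε is the unique shortest string, it is the required witness.

ε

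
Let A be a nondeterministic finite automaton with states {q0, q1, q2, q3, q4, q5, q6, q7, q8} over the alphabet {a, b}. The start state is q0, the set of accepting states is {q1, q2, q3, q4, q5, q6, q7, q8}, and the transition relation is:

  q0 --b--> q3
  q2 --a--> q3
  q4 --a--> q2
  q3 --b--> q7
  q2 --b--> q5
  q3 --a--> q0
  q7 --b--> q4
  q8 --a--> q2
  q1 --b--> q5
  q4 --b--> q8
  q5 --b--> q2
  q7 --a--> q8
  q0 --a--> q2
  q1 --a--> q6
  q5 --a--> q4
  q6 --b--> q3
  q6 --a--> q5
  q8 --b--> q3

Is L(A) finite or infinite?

State q0 is reachable from the start and can reach an accepting state, and it lies on the cycle q0 → q2 → q3 → q0.
Traversing that cycle any number of times yields accepted strings of unbounded length, so the language is infinite.

infinite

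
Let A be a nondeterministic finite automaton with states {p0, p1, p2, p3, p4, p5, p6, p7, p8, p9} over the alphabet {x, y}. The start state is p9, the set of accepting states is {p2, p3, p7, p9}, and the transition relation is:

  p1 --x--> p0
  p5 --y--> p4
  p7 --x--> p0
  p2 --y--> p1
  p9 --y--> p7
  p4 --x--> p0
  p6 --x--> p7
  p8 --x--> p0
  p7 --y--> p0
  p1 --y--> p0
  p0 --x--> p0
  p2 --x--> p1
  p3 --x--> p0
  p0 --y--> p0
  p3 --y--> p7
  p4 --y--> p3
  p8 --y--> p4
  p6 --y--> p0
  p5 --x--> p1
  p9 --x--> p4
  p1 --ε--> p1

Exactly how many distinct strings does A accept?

The useful subgraph on states {p3, p4, p7, p9} is acyclic, so L(A) is finite; the longest accepting path visits 4 useful states, giving maximum string length 3.
Counting accepting paths from p9 by length: 1 of length 0, 1 of length 1, 1 of length 2, 1 of length 3. Total 4.

4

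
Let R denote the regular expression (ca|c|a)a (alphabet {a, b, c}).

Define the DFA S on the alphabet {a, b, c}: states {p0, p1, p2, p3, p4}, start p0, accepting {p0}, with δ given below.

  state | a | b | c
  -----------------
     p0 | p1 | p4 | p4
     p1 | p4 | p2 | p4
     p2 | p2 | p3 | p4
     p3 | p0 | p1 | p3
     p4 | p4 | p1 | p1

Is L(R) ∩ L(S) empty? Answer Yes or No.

Converting the expression R to a DFA (subset construction, then merging equivalent states) gives the minimal DFA with states {r0, r1, r2, r3, r4, r5}, start state r0, accepting states {r4, r5} and transitions r0: a→r1, b→r2, c→r3; r1: a→r4, b→r2, c→r2; r2: a→r2, b→r2, c→r2; r3: a→r5, b→r2, c→r2; r4: a→r2, b→r2, c→r2; r5: a→r4, b→r2, c→r2.
Exploring the product automaton R × S from the start pair (r0, p0), following both machines on each input symbol, reaches 10 state pairs: (r0, p0), (r1, p1), (r2, p4), (r3, p4), (r4, p4), (r2, p2), (r2, p1), (r5, p4), (r2, p3), (r2, p0).
R accepts in {r4, r5} and S accepts in {p0}; no reachable pair has both components accepting, so no string drives both machines to acceptance simultaneously and L(R) ∩ L(S) = ∅.
So no string is accepted by both, and the intersection is empty.

Yes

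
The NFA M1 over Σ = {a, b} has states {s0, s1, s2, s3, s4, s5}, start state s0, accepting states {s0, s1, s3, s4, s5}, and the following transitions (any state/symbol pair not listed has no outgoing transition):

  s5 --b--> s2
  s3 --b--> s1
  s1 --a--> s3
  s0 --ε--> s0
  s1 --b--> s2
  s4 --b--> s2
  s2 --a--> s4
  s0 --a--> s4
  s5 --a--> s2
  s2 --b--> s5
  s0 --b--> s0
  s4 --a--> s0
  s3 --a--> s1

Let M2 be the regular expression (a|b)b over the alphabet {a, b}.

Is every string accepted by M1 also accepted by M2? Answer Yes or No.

The empty string ε is in L(M1) but not in L(M2).
So L(M1) ⊄ L(M2).

No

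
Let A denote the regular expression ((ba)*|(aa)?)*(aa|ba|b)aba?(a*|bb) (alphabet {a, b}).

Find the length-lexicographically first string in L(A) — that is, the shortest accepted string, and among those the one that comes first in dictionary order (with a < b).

bab

By inspection of the expression, no string of length less than 3 matches, and bab is the lexicographically first match of length 3.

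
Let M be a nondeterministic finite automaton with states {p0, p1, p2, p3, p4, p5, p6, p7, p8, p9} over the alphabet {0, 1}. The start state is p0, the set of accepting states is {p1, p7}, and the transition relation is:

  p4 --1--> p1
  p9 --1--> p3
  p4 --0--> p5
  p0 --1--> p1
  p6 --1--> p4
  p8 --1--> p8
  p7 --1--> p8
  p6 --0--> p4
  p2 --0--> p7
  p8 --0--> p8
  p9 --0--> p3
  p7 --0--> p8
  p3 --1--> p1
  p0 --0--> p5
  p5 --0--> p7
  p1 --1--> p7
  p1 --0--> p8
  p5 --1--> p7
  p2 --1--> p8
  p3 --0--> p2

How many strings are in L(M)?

The useful subgraph on states {p0, p1, p5, p7} is acyclic, so L(M) is finite; the longest accepting path visits 3 useful states, giving maximum string length 2.
Counting accepting paths from p0 by length: 1 of length 1, 3 of length 2. Total 4.

4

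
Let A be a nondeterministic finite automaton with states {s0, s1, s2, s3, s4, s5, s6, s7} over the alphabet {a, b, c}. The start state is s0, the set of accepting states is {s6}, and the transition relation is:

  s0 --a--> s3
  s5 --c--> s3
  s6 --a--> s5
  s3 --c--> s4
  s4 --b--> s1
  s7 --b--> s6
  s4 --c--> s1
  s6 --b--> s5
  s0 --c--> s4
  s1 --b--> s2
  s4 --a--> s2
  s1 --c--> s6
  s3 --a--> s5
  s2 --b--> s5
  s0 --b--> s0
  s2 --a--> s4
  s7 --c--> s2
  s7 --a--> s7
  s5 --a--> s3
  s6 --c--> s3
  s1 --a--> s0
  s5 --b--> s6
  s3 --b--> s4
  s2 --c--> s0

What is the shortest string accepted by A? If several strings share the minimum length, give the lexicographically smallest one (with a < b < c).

A breadth-first search from s0 reaches an accepting state first via the path s0 → s3 → s5 → s6 on input aab.
No string of length < 3 is accepted (BFS exhausts all shorter strings without reaching an accepting state), and aab is the lexicographically least accepting string of length 3.

aab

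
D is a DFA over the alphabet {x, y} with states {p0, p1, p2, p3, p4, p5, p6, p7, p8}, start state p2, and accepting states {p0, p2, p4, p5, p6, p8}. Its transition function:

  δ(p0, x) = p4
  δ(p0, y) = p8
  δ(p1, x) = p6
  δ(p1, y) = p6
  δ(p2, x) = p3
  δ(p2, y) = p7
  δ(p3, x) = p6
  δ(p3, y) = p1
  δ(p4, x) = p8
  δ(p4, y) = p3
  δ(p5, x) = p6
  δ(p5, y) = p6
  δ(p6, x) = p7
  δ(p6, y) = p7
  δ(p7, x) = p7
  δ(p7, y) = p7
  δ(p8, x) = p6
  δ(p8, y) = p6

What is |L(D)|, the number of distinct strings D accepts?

The useful subgraph on states {p1, p2, p3, p6} is acyclic, so L(D) is finite; the longest accepting path visits 4 useful states, giving maximum string length 3.
Counting accepting paths from p2 by length: 1 of length 0, 1 of length 2, 2 of length 3. Total 4.

4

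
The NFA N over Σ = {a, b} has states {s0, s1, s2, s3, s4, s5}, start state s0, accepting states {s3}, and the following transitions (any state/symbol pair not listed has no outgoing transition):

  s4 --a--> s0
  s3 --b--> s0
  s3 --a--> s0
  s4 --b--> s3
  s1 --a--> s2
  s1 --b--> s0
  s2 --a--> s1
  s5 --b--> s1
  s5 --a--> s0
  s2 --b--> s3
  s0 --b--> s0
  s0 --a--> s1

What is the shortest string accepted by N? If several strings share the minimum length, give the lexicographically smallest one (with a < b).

A breadth-first search from s0 reaches an accepting state first via the path s0 → s1 → s2 → s3 on input aab.
No string of length < 3 is accepted (BFS exhausts all shorter strings without reaching an accepting state), and aab is the lexicographically least accepting string of length 3.

aab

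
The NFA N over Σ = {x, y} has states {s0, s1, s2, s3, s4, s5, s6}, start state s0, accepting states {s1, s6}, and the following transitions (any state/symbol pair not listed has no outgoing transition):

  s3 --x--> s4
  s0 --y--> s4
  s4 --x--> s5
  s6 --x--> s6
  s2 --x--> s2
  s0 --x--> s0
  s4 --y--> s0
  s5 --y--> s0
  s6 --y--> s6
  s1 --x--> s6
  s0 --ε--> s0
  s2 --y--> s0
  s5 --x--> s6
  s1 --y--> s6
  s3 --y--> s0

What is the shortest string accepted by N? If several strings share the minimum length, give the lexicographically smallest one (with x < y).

A breadth-first search from s0 reaches an accepting state first via the path s0 → s4 → s5 → s6 on input yxx.
No string of length < 3 is accepted (BFS exhausts all shorter strings without reaching an accepting state), and yxx is the lexicographically least accepting string of length 3.

yxx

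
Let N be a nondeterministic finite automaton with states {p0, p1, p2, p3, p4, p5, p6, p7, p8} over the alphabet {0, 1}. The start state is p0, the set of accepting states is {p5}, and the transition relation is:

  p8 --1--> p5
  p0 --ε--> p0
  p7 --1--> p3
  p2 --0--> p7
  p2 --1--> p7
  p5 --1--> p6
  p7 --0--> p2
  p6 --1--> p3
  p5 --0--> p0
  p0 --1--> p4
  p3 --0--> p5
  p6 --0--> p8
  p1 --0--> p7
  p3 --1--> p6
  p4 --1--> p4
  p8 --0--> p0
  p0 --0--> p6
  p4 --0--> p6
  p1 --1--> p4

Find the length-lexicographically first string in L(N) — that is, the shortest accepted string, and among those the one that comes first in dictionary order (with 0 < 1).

A breadth-first search from p0 reaches an accepting state first via the path p0 → p6 → p8 → p5 on input 001.
No string of length < 3 is accepted (BFS exhausts all shorter strings without reaching an accepting state), and 001 is the lexicographically least accepting string of length 3.

001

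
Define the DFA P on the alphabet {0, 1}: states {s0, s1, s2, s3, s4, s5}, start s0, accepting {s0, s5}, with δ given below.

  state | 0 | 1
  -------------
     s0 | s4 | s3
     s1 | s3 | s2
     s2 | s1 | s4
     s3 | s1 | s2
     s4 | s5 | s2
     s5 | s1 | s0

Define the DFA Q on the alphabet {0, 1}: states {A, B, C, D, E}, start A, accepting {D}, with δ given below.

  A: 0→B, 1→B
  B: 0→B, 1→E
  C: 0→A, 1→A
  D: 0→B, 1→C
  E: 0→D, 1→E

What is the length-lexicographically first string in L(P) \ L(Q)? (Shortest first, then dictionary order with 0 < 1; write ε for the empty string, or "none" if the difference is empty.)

The empty string ε is accepted by P but not by Q.
Since ε is the unique shortest string, it is the required witness.

ε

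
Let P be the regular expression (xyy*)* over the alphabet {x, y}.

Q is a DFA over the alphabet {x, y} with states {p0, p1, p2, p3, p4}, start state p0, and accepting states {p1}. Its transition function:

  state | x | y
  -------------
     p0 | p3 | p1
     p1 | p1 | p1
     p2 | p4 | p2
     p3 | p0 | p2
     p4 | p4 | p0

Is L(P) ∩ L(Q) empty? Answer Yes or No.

No

The string xyxyy is accepted by both P and Q.
Hence L(P) ∩ L(Q) ≠ ∅.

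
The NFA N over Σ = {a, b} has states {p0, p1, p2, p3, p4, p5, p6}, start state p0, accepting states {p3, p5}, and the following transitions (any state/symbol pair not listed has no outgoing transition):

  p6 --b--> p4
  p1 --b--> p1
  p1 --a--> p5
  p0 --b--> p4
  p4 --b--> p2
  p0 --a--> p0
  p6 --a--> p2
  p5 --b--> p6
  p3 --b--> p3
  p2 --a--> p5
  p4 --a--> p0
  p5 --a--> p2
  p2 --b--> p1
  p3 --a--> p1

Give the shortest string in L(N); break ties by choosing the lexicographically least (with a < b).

bba

A breadth-first search from p0 reaches an accepting state first via the path p0 → p4 → p2 → p5 on input bba.
No string of length < 3 is accepted (BFS exhausts all shorter strings without reaching an accepting state), and bba is the lexicographically least accepting string of length 3.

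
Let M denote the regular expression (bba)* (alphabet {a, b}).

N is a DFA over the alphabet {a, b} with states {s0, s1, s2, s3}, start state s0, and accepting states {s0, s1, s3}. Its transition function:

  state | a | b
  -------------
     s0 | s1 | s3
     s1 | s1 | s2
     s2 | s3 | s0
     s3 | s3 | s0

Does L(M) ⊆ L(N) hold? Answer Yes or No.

Yes

Converting the expression M to a DFA (subset construction, then merging equivalent states) gives the minimal DFA with states {m0, m1, m2, m3}, start state m0, accepting states {m0} and transitions m0: a→m1, b→m2; m1: a→m1, b→m1; m2: a→m1, b→m3; m3: a→m0, b→m1.
Exploring the product automaton M × N from the start pair (m0, s0), following both machines on each input symbol, reaches 9 state pairs: (m0, s0), (m1, s1), (m2, s3), (m1, s2), (m1, s3), (m3, s0), (m1, s0), (m0, s1), (m2, s2).
M accepts in {m0} and N accepts in {s0, s1, s3}. The reachable pairs whose M-component is accepting are (m0, s0), (m0, s1); in each of them the N-component is accepting too, so the product for L(M) \ L(N) (M-component accepting, N-component rejecting) has no reachable accepting pair and the difference is empty.
Hence every string in L(M) is also in L(N).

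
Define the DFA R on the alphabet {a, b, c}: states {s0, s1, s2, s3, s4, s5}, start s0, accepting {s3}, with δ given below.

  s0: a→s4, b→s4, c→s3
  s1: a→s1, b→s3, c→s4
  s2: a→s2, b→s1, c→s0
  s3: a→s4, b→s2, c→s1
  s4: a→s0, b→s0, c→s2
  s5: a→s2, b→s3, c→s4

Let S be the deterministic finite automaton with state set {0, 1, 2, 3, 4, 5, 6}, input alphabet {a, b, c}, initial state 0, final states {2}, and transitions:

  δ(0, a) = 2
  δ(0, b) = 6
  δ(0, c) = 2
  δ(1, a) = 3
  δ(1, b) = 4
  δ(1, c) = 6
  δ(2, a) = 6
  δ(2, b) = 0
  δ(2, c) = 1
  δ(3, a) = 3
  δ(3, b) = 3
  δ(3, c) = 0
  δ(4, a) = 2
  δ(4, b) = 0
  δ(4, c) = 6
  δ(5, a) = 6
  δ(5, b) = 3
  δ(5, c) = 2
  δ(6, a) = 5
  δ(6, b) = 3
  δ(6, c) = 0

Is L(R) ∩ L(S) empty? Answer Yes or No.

The string c is accepted by both R and S.
Hence L(R) ∩ L(S) ≠ ∅.

No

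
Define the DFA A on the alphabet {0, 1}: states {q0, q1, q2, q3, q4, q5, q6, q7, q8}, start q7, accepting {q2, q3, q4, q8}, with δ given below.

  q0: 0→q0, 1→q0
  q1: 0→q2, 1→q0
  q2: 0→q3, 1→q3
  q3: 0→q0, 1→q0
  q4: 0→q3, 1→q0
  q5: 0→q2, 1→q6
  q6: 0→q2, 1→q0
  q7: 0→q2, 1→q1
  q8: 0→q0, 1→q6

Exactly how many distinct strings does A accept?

The useful subgraph on states {q1, q2, q3, q7} is acyclic, so L(A) is finite; the longest accepting path visits 4 useful states, giving maximum string length 3.
Counting accepting paths from q7 by length: 1 of length 1, 3 of length 2, 2 of length 3. Total 6.

6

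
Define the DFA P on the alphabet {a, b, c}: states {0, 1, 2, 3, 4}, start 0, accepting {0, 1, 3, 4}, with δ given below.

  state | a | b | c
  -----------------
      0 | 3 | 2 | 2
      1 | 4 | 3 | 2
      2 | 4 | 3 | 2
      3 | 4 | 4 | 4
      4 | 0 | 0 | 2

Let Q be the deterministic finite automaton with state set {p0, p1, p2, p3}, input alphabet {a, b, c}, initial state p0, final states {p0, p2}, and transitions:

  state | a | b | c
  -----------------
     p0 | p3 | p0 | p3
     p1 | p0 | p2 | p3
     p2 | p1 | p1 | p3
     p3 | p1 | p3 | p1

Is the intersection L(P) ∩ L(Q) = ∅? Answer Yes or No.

No

The empty string ε is accepted by both P and Q.
Hence L(P) ∩ L(Q) ≠ ∅.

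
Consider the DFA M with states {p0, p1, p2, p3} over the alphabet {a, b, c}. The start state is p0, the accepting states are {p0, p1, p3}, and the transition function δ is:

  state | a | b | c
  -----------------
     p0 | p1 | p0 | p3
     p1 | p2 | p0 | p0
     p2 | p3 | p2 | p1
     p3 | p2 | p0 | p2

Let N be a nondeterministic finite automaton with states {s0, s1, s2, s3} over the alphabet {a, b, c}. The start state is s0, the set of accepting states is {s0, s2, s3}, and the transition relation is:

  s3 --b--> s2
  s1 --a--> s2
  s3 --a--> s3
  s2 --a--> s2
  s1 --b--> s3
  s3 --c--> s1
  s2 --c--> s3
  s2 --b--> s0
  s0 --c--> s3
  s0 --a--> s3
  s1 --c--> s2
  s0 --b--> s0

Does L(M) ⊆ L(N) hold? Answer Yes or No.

The string ac is in L(M) but not in L(N).
So L(M) ⊄ L(N).

No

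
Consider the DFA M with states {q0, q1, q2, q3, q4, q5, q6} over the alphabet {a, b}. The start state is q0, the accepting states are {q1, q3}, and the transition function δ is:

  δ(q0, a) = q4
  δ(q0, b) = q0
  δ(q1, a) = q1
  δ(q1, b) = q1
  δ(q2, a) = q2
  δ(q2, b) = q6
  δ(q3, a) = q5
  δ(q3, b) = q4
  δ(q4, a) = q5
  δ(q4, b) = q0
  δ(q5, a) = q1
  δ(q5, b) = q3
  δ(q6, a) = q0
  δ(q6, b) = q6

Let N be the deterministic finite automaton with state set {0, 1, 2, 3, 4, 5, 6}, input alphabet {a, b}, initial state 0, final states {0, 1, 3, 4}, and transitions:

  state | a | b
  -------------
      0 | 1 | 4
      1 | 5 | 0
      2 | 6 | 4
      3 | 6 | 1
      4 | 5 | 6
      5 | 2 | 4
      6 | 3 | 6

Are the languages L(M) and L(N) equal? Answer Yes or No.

The string aaa is accepted by M but rejected by N.
So L(M) ≠ L(N).

No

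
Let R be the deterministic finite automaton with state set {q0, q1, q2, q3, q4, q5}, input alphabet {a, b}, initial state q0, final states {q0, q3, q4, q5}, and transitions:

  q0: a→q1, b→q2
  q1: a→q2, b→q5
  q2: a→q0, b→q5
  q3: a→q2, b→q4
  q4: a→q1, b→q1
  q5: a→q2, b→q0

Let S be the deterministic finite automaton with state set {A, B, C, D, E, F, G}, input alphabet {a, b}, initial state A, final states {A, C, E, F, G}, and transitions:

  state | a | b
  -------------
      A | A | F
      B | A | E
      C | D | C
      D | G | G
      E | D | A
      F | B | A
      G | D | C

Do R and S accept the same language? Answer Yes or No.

No

The string ba is accepted by R but rejected by S.
So L(R) ≠ L(S).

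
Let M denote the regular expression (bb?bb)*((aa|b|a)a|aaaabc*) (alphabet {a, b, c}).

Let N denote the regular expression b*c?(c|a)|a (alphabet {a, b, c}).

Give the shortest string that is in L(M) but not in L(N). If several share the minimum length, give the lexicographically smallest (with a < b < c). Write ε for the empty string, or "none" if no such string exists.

The string aa is accepted by M but not by N.
No shorter string lies in the difference, and aa is the lexicographically first length-2 string in L(M) \ L(N).

aa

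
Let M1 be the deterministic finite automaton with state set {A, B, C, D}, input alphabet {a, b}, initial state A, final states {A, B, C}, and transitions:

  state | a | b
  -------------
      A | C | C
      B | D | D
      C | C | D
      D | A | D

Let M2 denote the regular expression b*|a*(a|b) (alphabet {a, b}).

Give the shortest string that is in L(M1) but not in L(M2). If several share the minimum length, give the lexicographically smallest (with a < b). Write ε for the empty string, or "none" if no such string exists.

The string ba is accepted by M1 but not by M2.
No shorter string lies in the difference, and ba is the lexicographically first length-2 string in L(M1) \ L(M2).

ba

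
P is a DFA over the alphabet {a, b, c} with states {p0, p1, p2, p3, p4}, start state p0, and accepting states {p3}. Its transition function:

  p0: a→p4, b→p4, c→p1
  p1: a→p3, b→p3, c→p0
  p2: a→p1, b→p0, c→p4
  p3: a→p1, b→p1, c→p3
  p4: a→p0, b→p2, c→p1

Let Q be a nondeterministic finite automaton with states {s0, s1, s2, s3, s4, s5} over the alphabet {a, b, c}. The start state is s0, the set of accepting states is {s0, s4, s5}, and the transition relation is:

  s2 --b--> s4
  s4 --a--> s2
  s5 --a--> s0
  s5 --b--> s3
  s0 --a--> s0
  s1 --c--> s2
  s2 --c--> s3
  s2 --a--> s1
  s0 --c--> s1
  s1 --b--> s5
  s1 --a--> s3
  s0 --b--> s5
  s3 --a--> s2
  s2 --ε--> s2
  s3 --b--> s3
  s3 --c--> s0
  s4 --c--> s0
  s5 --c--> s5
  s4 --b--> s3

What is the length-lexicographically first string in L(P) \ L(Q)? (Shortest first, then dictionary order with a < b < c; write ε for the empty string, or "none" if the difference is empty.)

The string ca is accepted by P but not by Q.
No shorter string lies in the difference, and ca is the lexicographically first length-2 string in L(P) \ L(Q).

ca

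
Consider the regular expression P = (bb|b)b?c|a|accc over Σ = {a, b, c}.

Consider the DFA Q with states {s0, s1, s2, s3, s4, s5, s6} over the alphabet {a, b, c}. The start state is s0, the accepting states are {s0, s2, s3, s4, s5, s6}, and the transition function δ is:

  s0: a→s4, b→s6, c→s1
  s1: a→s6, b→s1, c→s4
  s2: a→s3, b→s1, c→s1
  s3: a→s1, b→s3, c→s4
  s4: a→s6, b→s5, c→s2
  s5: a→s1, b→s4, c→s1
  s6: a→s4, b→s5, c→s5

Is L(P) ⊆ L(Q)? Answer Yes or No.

The string bbc is in L(P) but not in L(Q).
So L(P) ⊄ L(Q).

No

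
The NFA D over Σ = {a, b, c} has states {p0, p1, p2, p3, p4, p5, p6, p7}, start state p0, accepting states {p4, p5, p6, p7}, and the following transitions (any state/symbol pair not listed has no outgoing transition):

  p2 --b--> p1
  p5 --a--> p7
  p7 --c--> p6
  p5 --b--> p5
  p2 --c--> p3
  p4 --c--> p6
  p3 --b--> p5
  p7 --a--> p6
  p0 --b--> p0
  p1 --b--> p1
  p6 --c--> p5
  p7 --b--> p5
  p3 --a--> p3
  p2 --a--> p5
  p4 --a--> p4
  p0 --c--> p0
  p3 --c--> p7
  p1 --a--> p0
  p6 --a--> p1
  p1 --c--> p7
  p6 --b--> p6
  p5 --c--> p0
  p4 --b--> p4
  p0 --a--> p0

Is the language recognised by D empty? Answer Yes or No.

Yes

The states reachable from the start state are {p0}.
None of the accepting states {p4, p5, p6, p7} is reachable, so no string is accepted and L(D) = ∅.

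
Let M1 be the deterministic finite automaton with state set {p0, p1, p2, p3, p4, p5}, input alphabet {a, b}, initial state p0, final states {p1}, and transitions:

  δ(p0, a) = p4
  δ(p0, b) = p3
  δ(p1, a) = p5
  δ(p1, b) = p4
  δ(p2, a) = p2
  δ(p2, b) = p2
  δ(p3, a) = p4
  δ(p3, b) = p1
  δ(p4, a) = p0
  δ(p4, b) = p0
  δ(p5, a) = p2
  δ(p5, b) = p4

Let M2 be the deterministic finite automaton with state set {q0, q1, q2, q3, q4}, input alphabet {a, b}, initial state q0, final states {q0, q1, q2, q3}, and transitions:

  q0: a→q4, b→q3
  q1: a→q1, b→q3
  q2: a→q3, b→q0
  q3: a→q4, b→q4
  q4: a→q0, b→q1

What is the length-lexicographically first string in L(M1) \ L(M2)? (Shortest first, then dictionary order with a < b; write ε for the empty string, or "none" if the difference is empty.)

bb

The string bb is accepted by M1 but not by M2.
No shorter string lies in the difference, and bb is the lexicographically first length-2 string in L(M1) \ L(M2).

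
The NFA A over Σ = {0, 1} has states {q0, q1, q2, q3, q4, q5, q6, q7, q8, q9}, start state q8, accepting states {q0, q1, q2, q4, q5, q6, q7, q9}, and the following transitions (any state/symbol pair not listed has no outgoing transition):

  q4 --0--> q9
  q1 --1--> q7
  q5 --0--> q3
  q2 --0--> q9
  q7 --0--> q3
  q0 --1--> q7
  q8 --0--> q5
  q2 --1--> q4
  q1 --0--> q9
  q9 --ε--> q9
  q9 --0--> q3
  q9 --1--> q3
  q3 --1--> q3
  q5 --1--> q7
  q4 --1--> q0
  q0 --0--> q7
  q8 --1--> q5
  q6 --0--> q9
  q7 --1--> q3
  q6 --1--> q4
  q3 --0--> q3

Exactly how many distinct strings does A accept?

The useful subgraph on states {q5, q7, q8} is acyclic, so L(A) is finite; the longest accepting path visits 3 useful states, giving maximum string length 2.
Counting accepting paths from q8 by length: 2 of length 1, 2 of length 2. Total 4.

4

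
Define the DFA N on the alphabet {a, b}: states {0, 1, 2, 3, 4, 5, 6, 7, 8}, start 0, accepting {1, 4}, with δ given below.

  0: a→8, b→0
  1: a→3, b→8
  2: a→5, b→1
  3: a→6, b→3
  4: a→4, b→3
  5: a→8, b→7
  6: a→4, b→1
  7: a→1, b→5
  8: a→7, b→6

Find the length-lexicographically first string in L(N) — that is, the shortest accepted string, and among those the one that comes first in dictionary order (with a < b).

A breadth-first search from 0 reaches an accepting state first via the path 0 → 8 → 7 → 1 on input aaa.
No string of length < 3 is accepted (BFS exhausts all shorter strings without reaching an accepting state), and aaa is the lexicographically least accepting string of length 3.

aaa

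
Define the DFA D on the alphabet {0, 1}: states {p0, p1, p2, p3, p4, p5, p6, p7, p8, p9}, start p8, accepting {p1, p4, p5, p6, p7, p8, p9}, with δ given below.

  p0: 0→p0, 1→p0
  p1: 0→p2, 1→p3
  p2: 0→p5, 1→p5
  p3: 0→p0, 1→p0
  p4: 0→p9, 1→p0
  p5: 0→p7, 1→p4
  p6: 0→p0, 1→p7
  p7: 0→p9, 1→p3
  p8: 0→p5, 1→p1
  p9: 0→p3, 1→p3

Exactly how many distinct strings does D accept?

The useful subgraph on states {p1, p2, p4, p5, p7, p8, p9} is acyclic, so L(D) is finite; the longest accepting path visits 6 useful states, giving maximum string length 5.
Counting accepting paths from p8 by length: 1 of length 0, 2 of length 1, 2 of length 2, 4 of length 3, 4 of length 4, 4 of length 5. Total 17.

17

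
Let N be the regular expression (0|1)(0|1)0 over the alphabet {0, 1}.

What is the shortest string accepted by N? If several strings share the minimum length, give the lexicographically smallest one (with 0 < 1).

By inspection of the expression, no string of length less than 3 matches, and 000 is the lexicographically first match of length 3.

000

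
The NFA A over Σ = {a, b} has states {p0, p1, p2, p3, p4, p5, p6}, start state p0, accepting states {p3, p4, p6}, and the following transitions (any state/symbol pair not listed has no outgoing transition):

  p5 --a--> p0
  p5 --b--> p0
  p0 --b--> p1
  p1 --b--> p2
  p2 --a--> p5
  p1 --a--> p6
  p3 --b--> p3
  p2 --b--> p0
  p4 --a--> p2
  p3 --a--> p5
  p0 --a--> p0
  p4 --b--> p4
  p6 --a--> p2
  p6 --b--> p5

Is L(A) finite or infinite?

State p0 is reachable from the start and can reach an accepting state, and it lies on the cycle p0 → p0.
Traversing that cycle any number of times yields accepted strings of unbounded length, so the language is infinite.

infinite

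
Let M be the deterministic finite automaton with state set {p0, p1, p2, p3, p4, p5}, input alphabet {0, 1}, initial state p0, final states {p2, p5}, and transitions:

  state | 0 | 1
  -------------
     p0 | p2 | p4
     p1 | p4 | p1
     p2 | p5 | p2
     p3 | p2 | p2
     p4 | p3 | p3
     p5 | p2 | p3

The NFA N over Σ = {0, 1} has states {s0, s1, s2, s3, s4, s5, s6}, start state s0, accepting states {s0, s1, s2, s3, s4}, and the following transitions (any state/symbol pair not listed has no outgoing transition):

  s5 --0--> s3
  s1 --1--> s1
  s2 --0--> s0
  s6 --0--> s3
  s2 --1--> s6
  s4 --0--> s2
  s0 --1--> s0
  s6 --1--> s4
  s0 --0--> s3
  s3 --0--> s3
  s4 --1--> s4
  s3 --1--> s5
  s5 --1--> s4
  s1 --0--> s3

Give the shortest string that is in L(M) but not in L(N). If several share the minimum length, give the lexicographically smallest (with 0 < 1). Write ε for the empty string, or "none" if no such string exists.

The string 01 is accepted by M but not by N.
No shorter string lies in the difference, and 01 is the lexicographically first length-2 string in L(M) \ L(N).

01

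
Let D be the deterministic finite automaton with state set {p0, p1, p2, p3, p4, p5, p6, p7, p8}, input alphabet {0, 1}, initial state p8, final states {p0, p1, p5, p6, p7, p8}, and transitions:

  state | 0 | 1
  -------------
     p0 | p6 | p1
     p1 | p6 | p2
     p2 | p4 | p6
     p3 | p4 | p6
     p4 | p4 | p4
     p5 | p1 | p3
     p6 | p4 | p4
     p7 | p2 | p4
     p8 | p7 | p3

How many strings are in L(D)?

4

The useful subgraph on states {p2, p3, p6, p7, p8} is acyclic, so L(D) is finite; the longest accepting path visits 4 useful states, giving maximum string length 3.
Counting accepting paths from p8 by length: 1 of length 0, 1 of length 1, 1 of length 2, 1 of length 3. Total 4.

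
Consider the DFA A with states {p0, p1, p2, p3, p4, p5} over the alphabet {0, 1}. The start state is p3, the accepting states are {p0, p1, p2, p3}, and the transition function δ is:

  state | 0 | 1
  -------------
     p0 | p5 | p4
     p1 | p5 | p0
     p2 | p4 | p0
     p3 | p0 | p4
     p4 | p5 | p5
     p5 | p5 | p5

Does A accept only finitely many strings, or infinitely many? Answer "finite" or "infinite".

The useful states (reachable from p3 and able to reach an accepting state) are {p0, p3}.
Restricted to these states the transition graph has no cycle, so every accepting path has bounded length and L is finite.

finite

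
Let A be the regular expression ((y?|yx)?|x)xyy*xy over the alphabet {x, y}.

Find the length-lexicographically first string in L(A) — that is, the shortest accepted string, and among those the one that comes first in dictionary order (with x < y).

xyxy

By inspection of the expression, no string of length less than 4 matches, and xyxy is the lexicographically first match of length 4.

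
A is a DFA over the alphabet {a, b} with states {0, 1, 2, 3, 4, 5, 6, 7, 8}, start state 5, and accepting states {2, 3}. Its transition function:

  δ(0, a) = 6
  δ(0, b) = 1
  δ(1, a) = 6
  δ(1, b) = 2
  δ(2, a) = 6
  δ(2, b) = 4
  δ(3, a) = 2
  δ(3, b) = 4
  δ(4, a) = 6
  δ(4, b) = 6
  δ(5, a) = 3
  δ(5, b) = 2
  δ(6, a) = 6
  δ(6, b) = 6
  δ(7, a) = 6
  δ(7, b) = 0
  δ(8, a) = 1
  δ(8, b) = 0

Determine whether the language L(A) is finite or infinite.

The useful states (reachable from 5 and able to reach an accepting state) are {2, 3, 5}.
Restricted to these states the transition graph has no cycle, so every accepting path has bounded length and L is finite.

finite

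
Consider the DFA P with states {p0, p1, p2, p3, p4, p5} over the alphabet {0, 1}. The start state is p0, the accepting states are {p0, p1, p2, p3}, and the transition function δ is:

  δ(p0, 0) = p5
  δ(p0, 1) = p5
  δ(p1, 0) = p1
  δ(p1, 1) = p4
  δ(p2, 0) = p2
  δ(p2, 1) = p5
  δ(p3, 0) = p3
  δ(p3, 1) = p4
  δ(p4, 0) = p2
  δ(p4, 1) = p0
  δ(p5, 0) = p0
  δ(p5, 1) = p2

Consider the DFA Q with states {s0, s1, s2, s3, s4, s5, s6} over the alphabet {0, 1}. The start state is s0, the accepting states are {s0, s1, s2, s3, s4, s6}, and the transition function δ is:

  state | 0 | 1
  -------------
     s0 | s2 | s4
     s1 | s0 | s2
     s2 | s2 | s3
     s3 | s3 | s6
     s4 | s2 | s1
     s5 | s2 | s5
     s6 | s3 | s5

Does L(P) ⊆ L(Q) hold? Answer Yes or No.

No

The string 0111 is in L(P) but not in L(Q).
So L(P) ⊄ L(Q).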